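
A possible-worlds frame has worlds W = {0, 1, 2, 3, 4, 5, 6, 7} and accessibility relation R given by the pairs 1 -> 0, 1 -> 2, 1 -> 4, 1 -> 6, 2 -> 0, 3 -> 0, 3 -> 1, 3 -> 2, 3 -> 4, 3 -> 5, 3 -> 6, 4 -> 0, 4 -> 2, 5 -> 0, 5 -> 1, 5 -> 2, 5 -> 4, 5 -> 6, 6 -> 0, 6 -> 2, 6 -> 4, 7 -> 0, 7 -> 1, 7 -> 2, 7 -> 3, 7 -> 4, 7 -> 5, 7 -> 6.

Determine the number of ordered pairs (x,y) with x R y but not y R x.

28

Enumerating: (1,0), (1,2), (1,4), (1,6), (2,0), (3,0), (3,1), (3,2), (3,4), (3,5), (3,6), (4,0), … and 16 more.
Total: 28.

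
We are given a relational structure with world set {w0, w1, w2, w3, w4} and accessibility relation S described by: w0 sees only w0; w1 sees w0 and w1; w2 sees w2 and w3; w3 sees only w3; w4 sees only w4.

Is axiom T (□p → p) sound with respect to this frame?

Yes

Axiom T corresponds to the accessibility relation being reflexive.
Reflexive: yes — every world is S-related to itself.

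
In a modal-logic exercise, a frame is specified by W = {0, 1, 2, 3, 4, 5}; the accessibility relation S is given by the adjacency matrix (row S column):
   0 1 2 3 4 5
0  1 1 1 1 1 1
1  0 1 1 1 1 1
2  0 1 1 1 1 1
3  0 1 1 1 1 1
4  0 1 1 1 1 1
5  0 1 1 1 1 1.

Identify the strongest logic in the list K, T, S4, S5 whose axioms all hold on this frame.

Reflexive (axiom T): yes — every world is S-related to itself.
Transitive (axiom 4): yes — every two-step S-path is closed by a direct edge.
Euclidean (axiom 5): no — 0 S 1 and 0 S 0, but not 1 S 0.
So F validates K, T, S4; S5 would additionally require S to be Euclidean. The strongest is S4.

S4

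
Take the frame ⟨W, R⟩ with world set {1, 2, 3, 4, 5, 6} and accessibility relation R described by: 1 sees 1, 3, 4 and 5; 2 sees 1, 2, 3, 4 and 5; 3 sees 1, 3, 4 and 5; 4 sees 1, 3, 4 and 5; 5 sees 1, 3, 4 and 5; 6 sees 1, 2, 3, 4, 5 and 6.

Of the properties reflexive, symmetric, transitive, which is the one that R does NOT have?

Reflexive: yes — every world is R-related to itself.
Symmetric: no — 2 R 1 but not 1 R 2.
Transitive: yes — every two-step R-path is closed by a direct edge.
Only symmetric fails.

symmetric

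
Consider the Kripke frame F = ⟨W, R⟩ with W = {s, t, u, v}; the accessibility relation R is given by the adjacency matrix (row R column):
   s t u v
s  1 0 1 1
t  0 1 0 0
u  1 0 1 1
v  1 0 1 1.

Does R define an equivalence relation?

Reflexive: yes — every world is R-related to itself.
Symmetric: yes — every pair in R has its reverse in R.
Transitive: yes — every two-step R-path is closed by a direct edge.
So R is an equivalence relation.

Yes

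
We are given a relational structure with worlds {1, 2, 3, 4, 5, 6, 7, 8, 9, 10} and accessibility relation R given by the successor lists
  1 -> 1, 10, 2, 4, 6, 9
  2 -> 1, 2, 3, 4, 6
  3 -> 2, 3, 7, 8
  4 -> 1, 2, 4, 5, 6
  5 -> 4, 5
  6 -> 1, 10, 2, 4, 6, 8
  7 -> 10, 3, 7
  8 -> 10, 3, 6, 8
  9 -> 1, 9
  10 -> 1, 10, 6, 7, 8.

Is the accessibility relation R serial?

Serial: yes — every world has a successor (e.g. 1 R 1).

Yes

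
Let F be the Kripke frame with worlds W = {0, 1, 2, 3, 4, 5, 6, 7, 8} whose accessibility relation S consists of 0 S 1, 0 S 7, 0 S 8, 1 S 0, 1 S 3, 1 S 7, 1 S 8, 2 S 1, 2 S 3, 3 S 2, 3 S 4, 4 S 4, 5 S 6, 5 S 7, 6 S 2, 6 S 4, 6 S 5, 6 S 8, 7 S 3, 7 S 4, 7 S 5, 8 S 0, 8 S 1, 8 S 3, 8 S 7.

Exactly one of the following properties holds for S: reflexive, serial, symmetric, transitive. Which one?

serial

Reflexive: no — 0 is not related to itself.
Serial: yes — every world has a successor (e.g. 0 S 1).
Symmetric: no — 0 S 7 but not 7 S 0.
Transitive: no — 0 S 1 and 1 S 3, but not 0 S 3.
Only serial holds.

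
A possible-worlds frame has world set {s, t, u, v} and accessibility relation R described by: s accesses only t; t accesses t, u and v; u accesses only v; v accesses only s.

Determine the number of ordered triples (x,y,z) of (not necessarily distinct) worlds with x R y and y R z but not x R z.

Enumerating: (s,t,u), (s,t,v), (t,v,s), (u,v,s), (v,s,t).

5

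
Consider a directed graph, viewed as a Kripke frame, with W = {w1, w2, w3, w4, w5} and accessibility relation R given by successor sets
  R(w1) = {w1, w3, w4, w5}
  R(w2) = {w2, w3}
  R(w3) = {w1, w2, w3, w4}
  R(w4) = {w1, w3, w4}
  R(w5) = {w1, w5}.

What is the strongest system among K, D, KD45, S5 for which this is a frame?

D

Serial (axiom D): yes — every world has a successor (e.g. w1 R w1).
Euclidean (axiom 5): no — w1 R w3 and w1 R w5, but not w3 R w5.
Transitive (axiom 4): no — w1 R w3 and w3 R w2, but not w1 R w2.
Reflexive (axiom T): yes — every world is R-related to itself.
So F validates K, D; KD45 would additionally require R to be Euclidean and transitive. The strongest is D.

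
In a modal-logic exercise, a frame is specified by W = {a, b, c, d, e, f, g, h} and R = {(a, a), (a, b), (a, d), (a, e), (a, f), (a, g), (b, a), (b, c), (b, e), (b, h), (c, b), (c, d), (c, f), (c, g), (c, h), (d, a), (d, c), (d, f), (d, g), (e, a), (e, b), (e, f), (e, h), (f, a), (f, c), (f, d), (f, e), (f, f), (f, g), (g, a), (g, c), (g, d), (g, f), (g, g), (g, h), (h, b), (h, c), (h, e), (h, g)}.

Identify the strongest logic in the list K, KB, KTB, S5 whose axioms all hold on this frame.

KB

Symmetric (axiom B): yes — every pair in R has its reverse in R.
Reflexive (axiom T): no — b is not related to itself.
Euclidean (axiom 5): no — a R b and a R d, but not b R d.
So F validates K, KB; KTB would additionally require R to be reflexive. The strongest is KB.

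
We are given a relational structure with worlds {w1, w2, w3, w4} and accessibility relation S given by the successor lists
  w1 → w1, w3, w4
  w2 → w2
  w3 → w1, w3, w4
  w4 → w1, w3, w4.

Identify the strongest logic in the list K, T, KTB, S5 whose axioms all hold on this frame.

Reflexive (axiom T): yes — every world is S-related to itself.
Symmetric (axiom B): yes — every pair in S has its reverse in S.
Euclidean (axiom 5): yes — any two successors of a common world are S-related.
So F validates K, T, KTB, S5. The strongest is S5.

S5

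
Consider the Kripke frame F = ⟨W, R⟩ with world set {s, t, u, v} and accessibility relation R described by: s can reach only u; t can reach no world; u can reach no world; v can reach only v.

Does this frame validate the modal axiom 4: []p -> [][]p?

Yes

The schema 4 characterises exactly the transitive frames.
Transitive: yes — every two-step R-path is closed by a direct edge.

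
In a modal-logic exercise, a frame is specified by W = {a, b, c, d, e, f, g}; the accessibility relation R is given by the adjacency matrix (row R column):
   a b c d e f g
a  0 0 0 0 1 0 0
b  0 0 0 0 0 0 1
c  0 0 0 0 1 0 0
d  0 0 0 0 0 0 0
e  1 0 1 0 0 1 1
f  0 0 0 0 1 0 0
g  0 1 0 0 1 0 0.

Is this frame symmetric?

Yes

Symmetric: yes — every pair in R has its reverse in R.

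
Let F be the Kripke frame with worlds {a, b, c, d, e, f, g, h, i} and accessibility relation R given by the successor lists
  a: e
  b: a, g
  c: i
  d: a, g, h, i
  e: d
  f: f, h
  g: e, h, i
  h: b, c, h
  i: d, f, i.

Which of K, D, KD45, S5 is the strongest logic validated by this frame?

Serial (axiom D): yes — every world has a successor (e.g. a R e).
Euclidean (axiom 5): no — b R a and b R g, but not a R g.
Transitive (axiom 4): no — a R e and e R d, but not a R d.
Reflexive (axiom T): no — a is not related to itself.
So F validates K, D; KD45 would additionally require R to be Euclidean and transitive. The strongest is D.

D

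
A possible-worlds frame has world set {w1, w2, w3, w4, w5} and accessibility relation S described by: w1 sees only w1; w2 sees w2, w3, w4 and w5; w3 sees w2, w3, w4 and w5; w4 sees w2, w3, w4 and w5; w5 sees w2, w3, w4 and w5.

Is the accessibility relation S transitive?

Yes

Transitive: yes — every two-step S-path is closed by a direct edge.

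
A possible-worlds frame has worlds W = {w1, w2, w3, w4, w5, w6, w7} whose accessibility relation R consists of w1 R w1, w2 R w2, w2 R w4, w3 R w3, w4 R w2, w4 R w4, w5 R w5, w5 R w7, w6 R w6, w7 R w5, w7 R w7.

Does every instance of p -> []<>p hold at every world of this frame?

Yes

Axiom B corresponds to the accessibility relation being symmetric.
Symmetric: yes — every pair in R has its reverse in R.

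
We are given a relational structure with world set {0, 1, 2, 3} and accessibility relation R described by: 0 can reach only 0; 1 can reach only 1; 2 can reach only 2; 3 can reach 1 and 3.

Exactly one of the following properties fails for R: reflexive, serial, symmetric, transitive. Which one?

symmetric

Reflexive: yes — every world is R-related to itself.
Serial: yes — every world has a successor (e.g. 0 R 0).
Symmetric: no — 3 R 1 but not 1 R 3.
Transitive: yes — every two-step R-path is closed by a direct edge.
Only symmetric fails.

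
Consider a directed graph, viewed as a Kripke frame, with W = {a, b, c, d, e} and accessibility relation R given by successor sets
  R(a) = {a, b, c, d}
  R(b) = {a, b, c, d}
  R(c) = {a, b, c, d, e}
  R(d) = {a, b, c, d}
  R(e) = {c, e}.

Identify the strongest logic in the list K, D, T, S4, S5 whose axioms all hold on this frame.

Serial (axiom D): yes — every world has a successor (e.g. a R a).
Reflexive (axiom T): yes — every world is R-related to itself.
Transitive (axiom 4): no — a R c and c R e, but not a R e.
Euclidean (axiom 5): no — c R a and c R e, but not a R e.
So F validates K, D, T; S4 would additionally require R to be transitive. The strongest is T.

T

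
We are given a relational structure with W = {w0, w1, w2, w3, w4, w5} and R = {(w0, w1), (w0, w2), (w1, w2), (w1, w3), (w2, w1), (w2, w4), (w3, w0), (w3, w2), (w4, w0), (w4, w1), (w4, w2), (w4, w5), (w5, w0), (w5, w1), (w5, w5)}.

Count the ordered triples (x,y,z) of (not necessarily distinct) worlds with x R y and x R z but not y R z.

Enumerating: (w0,w1,w1), (w0,w2,w2), (w1,w2,w2), (w1,w2,w3), (w1,w3,w3), (w2,w1,w1), (w2,w1,w4), (w2,w4,w4), (w3,w0,w0), (w3,w2,w0), (w3,w2,w2), (w4,w0,w0), … and 13 more.
Total: 25.

25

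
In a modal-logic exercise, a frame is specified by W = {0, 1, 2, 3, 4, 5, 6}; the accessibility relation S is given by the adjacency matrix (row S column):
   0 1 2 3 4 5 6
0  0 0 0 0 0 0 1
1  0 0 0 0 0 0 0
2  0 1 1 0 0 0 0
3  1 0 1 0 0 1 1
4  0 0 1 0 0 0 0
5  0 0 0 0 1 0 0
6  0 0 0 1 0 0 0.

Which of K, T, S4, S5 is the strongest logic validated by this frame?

Reflexive (axiom T): no — 0 is not related to itself.
Transitive (axiom 4): no — 0 S 6 and 6 S 3, but not 0 S 3.
Euclidean (axiom 5): no — 3 S 0 and 3 S 2, but not 0 S 2.
So F validates K; T would additionally require S to be reflexive. The strongest is K.

K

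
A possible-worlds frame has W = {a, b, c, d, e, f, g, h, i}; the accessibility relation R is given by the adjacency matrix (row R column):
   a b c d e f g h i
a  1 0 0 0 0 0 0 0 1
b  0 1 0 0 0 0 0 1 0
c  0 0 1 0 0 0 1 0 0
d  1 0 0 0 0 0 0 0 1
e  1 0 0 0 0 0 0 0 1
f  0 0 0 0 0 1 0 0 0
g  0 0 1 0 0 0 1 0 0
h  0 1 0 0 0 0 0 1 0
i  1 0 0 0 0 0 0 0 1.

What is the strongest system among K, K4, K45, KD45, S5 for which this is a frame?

KD45

Transitive (axiom 4): yes — every two-step R-path is closed by a direct edge.
Euclidean (axiom 5): yes — any two successors of a common world are R-related.
Serial (axiom D): yes — every world has a successor (e.g. a R a).
Reflexive (axiom T): no — d is not related to itself.
So F validates K, K4, K45, KD45; S5 would additionally require R to be reflexive. The strongest is KD45.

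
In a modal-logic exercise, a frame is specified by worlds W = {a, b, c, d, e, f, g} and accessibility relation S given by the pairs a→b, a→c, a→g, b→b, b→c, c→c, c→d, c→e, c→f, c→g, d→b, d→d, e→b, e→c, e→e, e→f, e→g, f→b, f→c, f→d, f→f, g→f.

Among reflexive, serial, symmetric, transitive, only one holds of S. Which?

serial

Reflexive: no — a is not related to itself.
Serial: yes — every world has a successor (e.g. a S b).
Symmetric: no — a S b but not b S a.
Transitive: no — a S c and c S d, but not a S d.
Only serial holds.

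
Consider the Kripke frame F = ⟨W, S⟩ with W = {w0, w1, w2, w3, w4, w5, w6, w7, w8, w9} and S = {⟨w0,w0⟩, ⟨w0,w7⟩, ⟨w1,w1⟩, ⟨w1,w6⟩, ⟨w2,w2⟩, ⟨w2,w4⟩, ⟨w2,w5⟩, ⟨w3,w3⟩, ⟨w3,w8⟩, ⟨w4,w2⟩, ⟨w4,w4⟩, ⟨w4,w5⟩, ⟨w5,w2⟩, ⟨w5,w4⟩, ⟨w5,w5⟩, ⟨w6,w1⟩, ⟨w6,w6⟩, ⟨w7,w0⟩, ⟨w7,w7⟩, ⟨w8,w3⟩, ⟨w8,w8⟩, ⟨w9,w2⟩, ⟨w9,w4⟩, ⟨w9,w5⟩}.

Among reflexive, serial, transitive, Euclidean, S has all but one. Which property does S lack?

Reflexive: no — w9 is not related to itself.
Serial: yes — every world has a successor (e.g. w0 S w0).
Transitive: yes — every two-step S-path is closed by a direct edge.
Euclidean: yes — any two successors of a common world are S-related.
Only reflexive fails.

reflexive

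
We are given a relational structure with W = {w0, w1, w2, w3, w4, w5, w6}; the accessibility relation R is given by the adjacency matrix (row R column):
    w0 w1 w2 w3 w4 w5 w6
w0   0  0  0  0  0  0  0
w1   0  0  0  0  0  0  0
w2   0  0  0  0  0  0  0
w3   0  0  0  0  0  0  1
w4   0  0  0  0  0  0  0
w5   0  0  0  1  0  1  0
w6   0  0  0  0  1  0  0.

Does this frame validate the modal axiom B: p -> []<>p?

No

Axiom B corresponds to the accessibility relation being symmetric.
Symmetric: no — w3 R w6 but not w6 R w3.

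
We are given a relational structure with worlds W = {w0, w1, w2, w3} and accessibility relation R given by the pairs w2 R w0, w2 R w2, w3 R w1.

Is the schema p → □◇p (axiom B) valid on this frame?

No

Axiom B corresponds to the accessibility relation being symmetric.
Symmetric: no — w2 R w0 but not w0 R w2.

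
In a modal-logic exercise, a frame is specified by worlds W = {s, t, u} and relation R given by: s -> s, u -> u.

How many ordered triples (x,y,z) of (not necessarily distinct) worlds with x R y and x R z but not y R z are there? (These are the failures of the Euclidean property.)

0

R is Euclidean; there are no such tuples.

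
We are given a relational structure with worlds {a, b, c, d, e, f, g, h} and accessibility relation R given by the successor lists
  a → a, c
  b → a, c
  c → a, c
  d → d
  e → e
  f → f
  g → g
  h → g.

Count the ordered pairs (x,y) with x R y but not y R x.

Enumerating: (b,a), (b,c), (h,g).

3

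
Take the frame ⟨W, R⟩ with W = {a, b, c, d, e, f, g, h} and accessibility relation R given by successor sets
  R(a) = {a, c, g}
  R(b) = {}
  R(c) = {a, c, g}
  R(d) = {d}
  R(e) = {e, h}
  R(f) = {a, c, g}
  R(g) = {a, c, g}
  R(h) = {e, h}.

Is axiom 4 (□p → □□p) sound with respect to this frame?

Yes

Axiom 4 corresponds to the accessibility relation being transitive.
Transitive: yes — every two-step R-path is closed by a direct edge.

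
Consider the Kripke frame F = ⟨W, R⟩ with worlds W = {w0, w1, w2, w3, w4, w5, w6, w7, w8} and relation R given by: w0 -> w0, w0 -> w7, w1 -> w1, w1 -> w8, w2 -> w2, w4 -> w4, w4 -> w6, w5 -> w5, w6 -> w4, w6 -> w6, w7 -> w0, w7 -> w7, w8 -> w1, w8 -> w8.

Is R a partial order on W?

No

Reflexive: no — w3 is not related to itself.
Transitive: yes — every two-step R-path is closed by a direct edge.
Antisymmetric: no — w0 R w7 and w7 R w0 with w0 ≠ w7.
So R is not a partial order.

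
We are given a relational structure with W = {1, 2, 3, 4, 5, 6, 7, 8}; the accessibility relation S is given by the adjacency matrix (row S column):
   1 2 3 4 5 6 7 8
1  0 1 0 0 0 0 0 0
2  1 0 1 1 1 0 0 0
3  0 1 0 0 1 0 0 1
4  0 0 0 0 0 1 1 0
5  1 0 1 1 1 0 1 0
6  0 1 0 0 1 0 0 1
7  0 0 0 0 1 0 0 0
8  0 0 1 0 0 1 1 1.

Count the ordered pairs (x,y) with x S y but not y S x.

9

Enumerating: (2,4), (2,5), (4,6), (4,7), (5,1), (5,4), (6,2), (6,5), (8,7).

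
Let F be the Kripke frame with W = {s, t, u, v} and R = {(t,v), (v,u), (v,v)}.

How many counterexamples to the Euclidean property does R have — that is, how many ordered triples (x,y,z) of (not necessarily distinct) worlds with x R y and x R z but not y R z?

2

Enumerating: (v,u,u), (v,u,v).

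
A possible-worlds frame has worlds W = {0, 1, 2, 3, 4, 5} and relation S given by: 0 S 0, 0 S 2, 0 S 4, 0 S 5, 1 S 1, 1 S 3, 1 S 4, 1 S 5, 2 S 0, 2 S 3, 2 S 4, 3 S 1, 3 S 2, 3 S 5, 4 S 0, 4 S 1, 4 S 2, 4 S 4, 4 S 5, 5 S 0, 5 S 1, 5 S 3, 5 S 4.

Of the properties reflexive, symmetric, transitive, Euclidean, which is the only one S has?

symmetric

Reflexive: no — 2 is not related to itself.
Symmetric: yes — every pair in S has its reverse in S.
Transitive: no — 0 S 2 and 2 S 3, but not 0 S 3.
Euclidean: no — 0 S 2 and 0 S 5, but not 2 S 5.
Only symmetric holds.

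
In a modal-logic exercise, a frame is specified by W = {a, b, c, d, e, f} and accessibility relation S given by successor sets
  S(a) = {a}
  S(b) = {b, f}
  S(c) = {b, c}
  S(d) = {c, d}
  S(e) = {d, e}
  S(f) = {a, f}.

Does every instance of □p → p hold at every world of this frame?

Yes

Axiom T corresponds to the accessibility relation being reflexive.
Reflexive: yes — every world is S-related to itself.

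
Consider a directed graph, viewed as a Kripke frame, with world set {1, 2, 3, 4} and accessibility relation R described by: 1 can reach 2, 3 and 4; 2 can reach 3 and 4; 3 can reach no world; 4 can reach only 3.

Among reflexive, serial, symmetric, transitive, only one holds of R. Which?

transitive

Reflexive: no — 1 is not related to itself.
Serial: no — 3 has no R-successor.
Symmetric: no — 1 R 2 but not 2 R 1.
Transitive: yes — every two-step R-path is closed by a direct edge.
Only transitive holds.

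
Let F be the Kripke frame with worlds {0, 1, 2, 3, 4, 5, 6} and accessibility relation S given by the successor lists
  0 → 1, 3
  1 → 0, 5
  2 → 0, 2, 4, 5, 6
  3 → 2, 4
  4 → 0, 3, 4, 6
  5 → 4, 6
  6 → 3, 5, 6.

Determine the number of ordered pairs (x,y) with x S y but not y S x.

11

Enumerating: (0,3), (1,5), (2,0), (2,4), (2,5), (2,6), (3,2), (4,0), (4,6), (5,4), (6,3).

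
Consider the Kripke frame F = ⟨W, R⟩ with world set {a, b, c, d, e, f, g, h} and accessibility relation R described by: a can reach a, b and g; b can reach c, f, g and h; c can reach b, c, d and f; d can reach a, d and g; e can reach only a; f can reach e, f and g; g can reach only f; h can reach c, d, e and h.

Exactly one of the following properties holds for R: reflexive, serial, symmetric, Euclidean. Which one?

serial

Reflexive: no — b is not related to itself.
Serial: yes — every world has a successor (e.g. a R a).
Symmetric: no — a R b but not b R a.
Euclidean: no — a R g and a R b, but not g R b.
Only serial holds.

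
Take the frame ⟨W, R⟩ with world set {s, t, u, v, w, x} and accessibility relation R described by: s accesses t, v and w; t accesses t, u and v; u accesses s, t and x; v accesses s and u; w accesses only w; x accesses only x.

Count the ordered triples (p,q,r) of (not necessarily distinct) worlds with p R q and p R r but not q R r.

Enumerating: (s,t,w), (s,v,t), (s,v,v), (s,v,w), (s,w,t), (s,w,v), (t,u,u), (t,u,v), (t,v,t), (t,v,v), (u,s,s), (u,s,x), … and 7 more.
Total: 19.

19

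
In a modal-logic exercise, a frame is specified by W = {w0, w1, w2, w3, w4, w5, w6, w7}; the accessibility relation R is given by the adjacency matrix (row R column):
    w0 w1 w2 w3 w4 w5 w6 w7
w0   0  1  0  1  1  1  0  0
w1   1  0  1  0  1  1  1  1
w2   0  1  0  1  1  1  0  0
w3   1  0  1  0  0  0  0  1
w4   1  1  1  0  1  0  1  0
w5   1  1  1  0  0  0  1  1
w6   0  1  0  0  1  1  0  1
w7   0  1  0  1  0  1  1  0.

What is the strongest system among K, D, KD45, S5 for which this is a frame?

D

Serial (axiom D): yes — every world has a successor (e.g. w0 R w1).
Euclidean (axiom 5): no — w0 R w1 and w0 R w3, but not w1 R w3.
Transitive (axiom 4): no — w0 R w1 and w1 R w2, but not w0 R w2.
Reflexive (axiom T): no — w0 is not related to itself.
So F validates K, D; KD45 would additionally require R to be Euclidean and transitive. The strongest is D.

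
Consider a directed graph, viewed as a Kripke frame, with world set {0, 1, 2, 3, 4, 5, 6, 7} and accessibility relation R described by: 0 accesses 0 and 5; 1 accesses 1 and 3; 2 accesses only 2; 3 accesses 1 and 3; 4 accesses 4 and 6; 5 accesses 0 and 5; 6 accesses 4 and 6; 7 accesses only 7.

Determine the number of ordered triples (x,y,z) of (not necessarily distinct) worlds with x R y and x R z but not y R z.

R is Euclidean; there are no such tuples.

0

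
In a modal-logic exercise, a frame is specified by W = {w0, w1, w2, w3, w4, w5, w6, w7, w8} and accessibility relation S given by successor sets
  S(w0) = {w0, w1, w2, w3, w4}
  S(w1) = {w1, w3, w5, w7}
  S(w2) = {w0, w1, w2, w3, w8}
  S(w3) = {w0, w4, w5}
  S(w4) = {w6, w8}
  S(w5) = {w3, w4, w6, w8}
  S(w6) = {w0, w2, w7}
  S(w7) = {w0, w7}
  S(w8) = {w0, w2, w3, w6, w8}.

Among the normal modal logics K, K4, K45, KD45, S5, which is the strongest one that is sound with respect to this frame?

K

Transitive (axiom 4): no — w0 S w1 and w1 S w5, but not w0 S w5.
Euclidean (axiom 5): no — w0 S w1 and w0 S w2, but not w1 S w2.
Serial (axiom D): yes — every world has a successor (e.g. w0 S w0).
Reflexive (axiom T): no — w3 is not related to itself.
So F validates K; K4 would additionally require S to be transitive. The strongest is K.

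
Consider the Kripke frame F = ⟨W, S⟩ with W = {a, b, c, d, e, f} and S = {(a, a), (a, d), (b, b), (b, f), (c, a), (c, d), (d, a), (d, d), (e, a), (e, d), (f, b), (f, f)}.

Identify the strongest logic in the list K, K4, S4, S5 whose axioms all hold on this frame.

Transitive (axiom 4): yes — every two-step S-path is closed by a direct edge.
Reflexive (axiom T): no — c is not related to itself.
Euclidean (axiom 5): yes — any two successors of a common world are S-related.
So F validates K, K4; S4 would additionally require S to be reflexive. The strongest is K4.

K4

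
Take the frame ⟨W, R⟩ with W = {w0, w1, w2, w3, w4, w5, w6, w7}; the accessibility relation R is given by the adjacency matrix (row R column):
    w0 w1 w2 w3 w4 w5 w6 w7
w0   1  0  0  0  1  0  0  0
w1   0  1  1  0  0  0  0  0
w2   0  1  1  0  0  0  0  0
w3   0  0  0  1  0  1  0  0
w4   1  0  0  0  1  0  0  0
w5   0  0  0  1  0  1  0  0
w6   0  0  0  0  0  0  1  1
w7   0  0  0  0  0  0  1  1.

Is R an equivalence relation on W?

Yes

Reflexive: yes — every world is R-related to itself.
Symmetric: yes — every pair in R has its reverse in R.
Transitive: yes — every two-step R-path is closed by a direct edge.
So R is an equivalence relation.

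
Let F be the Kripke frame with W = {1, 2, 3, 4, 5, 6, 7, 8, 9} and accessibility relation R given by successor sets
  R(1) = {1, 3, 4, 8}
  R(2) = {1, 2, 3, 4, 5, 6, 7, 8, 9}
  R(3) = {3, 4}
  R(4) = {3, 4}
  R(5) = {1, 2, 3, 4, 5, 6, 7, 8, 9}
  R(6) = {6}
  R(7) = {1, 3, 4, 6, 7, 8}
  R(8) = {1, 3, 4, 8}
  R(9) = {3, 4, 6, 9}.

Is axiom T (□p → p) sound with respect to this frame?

Yes

By correspondence theory, T is valid on a frame iff R is reflexive.
Reflexive: yes — every world is R-related to itself.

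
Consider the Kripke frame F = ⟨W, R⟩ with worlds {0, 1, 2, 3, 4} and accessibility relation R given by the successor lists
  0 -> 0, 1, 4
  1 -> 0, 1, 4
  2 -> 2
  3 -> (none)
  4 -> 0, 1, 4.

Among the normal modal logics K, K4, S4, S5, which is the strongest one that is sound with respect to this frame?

Transitive (axiom 4): yes — every two-step R-path is closed by a direct edge.
Reflexive (axiom T): no — 3 is not related to itself.
Euclidean (axiom 5): yes — any two successors of a common world are R-related.
So F validates K, K4; S4 would additionally require R to be reflexive. The strongest is K4.

K4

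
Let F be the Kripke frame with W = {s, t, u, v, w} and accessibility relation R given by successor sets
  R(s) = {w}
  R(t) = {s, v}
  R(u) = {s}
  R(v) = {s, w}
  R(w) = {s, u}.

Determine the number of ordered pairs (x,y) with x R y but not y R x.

Enumerating: (t,s), (t,v), (u,s), (v,s), (v,w), (w,u).

6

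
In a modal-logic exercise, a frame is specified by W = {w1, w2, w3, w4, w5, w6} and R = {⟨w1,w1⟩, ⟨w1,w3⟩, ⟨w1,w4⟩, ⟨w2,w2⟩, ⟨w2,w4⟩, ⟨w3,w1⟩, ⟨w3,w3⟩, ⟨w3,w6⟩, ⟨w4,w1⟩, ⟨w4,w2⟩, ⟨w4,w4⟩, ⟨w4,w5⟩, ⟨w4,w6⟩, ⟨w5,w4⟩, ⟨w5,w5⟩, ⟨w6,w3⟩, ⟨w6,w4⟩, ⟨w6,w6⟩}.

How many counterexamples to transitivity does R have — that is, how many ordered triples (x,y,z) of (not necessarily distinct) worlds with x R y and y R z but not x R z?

Enumerating: (w1,w3,w6), (w1,w4,w2), (w1,w4,w5), (w1,w4,w6), (w2,w4,w1), (w2,w4,w5), (w2,w4,w6), (w3,w1,w4), (w3,w6,w4), (w4,w1,w3), (w4,w6,w3), (w5,w4,w1), (w5,w4,w2), (w5,w4,w6), (w6,w3,w1), (w6,w4,w1), (w6,w4,w2), (w6,w4,w5).

18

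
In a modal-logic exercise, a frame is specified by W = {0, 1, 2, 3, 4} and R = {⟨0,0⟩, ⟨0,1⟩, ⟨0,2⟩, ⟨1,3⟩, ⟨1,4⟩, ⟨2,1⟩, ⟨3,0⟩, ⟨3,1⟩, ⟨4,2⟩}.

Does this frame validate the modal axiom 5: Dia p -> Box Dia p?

No

The schema 5 characterises exactly the Euclidean frames.
Euclidean: no — 0 R 1 and 0 R 2, but not 1 R 2.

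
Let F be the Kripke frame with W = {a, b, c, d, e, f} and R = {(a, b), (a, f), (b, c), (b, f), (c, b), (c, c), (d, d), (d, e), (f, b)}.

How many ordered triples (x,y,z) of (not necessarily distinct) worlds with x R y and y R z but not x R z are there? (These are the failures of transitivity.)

Enumerating: (a,b,c), (b,c,b), (b,f,b), (c,b,f), (f,b,c), (f,b,f).

6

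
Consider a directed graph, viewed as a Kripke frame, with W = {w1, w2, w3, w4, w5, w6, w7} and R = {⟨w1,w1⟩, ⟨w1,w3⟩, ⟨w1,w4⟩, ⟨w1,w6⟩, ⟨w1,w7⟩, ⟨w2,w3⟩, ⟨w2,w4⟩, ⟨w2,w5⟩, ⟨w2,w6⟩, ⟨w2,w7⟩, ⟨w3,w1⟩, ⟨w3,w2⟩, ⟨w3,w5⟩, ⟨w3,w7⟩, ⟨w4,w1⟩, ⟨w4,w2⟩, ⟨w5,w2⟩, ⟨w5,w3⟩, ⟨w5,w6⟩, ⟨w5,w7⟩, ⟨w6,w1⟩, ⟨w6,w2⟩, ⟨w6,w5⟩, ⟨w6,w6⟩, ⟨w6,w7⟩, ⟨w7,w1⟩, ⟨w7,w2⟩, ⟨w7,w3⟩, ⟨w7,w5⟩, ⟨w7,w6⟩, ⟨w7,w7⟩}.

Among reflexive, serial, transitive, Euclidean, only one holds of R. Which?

serial

Reflexive: no — w2 is not related to itself.
Serial: yes — every world has a successor (e.g. w1 R w1).
Transitive: no — w1 R w3 and w3 R w2, but not w1 R w2.
Euclidean: no — w1 R w3 and w1 R w4, but not w3 R w4.
Only serial holds.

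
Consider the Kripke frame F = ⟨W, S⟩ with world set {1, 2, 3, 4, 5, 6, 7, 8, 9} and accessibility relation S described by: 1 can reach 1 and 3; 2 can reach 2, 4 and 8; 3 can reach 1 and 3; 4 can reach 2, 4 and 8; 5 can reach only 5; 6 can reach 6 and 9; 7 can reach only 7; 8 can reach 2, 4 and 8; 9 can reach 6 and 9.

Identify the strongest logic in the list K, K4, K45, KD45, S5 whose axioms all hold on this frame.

S5

Transitive (axiom 4): yes — every two-step S-path is closed by a direct edge.
Euclidean (axiom 5): yes — any two successors of a common world are S-related.
Serial (axiom D): yes — every world has a successor (e.g. 1 S 1).
Reflexive (axiom T): yes — every world is S-related to itself.
So F validates K, K4, K45, KD45, S5. The strongest is S5.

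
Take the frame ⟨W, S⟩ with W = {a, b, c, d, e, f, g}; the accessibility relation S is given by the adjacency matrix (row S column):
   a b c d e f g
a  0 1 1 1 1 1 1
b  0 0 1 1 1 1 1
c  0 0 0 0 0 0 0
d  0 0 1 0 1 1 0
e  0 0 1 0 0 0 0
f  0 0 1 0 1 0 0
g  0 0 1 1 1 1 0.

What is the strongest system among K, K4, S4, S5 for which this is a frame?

K4

Transitive (axiom 4): yes — every two-step S-path is closed by a direct edge.
Reflexive (axiom T): no — a is not related to itself.
Euclidean (axiom 5): no — a S c and a S b, but not c S b.
So F validates K, K4; S4 would additionally require S to be reflexive. The strongest is K4.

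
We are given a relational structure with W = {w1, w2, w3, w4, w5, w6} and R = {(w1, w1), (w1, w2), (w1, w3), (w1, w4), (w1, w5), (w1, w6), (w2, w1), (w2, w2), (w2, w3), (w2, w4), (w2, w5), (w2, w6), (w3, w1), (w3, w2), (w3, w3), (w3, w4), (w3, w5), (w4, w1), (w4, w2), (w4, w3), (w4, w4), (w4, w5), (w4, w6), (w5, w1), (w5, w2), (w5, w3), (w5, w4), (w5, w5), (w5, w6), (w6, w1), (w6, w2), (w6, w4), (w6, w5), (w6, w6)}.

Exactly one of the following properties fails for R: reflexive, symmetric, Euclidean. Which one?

Euclidean

Reflexive: yes — every world is R-related to itself.
Symmetric: yes — every pair in R has its reverse in R.
Euclidean: no — w1 R w3 and w1 R w6, but not w3 R w6.
Only Euclidean fails.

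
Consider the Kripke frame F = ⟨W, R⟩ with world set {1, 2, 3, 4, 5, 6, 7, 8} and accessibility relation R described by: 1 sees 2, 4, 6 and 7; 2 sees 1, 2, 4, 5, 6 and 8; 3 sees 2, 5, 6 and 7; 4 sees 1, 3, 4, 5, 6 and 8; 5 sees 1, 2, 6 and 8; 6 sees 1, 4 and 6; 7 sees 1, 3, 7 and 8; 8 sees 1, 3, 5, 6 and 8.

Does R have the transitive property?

No

Transitive: no — 1 R 2 and 2 R 5, but not 1 R 5.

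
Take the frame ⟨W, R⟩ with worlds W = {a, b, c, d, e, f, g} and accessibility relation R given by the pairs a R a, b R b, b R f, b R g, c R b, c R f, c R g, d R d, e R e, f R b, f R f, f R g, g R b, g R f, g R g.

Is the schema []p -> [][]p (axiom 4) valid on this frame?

The schema 4 characterises exactly the transitive frames.
Transitive: yes — every two-step R-path is closed by a direct edge.

Yes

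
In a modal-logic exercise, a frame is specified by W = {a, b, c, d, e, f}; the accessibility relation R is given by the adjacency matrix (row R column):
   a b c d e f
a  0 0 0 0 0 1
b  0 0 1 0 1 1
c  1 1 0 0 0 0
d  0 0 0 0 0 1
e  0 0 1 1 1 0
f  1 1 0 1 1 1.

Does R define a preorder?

Reflexive: no — a is not related to itself.
Transitive: no — a R f and f R b, but not a R b.
So R is not a preorder.

No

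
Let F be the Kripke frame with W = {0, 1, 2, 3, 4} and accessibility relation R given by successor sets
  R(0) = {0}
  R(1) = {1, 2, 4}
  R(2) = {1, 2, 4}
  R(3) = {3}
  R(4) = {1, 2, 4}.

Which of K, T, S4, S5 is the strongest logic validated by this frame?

Reflexive (axiom T): yes — every world is R-related to itself.
Transitive (axiom 4): yes — every two-step R-path is closed by a direct edge.
Euclidean (axiom 5): yes — any two successors of a common world are R-related.
So F validates K, T, S4, S5. The strongest is S5.

S5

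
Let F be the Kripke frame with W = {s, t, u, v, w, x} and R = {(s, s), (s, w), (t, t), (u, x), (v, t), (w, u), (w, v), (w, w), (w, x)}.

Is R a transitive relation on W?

Transitive: no — s R w and w R u, but not s R u.

No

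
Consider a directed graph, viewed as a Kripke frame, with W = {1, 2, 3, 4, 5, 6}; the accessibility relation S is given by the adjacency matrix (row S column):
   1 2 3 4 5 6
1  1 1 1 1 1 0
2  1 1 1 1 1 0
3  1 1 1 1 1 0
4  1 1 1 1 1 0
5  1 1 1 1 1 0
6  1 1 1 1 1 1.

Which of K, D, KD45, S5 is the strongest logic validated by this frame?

Serial (axiom D): yes — every world has a successor (e.g. 1 S 1).
Euclidean (axiom 5): no — 6 S 1 and 6 S 6, but not 1 S 6.
Transitive (axiom 4): yes — every two-step S-path is closed by a direct edge.
Reflexive (axiom T): yes — every world is S-related to itself.
So F validates K, D; KD45 would additionally require S to be Euclidean. The strongest is D.

D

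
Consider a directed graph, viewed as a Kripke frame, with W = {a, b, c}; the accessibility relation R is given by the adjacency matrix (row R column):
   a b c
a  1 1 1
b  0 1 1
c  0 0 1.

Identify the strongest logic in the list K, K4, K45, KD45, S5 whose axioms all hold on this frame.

Transitive (axiom 4): yes — every two-step R-path is closed by a direct edge.
Euclidean (axiom 5): no — a R c and a R b, but not c R b.
Serial (axiom D): yes — every world has a successor (e.g. a R a).
Reflexive (axiom T): yes — every world is R-related to itself.
So F validates K, K4; K45 would additionally require R to be Euclidean. The strongest is K4.

K4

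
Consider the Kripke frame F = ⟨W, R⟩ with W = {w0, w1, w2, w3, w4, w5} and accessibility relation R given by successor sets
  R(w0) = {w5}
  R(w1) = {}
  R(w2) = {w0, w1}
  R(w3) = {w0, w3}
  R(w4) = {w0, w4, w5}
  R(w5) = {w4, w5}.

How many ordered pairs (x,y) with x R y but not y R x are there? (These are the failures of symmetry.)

5

Enumerating: (w0,w5), (w2,w0), (w2,w1), (w3,w0), (w4,w0).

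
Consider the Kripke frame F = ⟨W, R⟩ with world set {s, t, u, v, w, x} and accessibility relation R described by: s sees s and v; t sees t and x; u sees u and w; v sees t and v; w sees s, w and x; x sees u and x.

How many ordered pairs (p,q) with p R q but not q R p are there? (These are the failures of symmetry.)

7

Enumerating: (s,v), (t,x), (u,w), (v,t), (w,s), (w,x), (x,u).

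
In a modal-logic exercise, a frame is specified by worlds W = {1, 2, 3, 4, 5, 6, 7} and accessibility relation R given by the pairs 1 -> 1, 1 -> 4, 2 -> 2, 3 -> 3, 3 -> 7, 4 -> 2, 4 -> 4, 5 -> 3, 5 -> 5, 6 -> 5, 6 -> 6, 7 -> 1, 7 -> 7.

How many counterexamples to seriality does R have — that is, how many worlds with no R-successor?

R is serial; there are no such worlds.

0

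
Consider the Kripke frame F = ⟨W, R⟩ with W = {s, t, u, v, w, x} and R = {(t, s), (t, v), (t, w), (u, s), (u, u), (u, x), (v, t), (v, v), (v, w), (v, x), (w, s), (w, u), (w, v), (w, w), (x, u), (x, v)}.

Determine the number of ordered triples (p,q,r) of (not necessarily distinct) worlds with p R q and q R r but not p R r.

16

Enumerating: (t,v,t), (t,v,x), (t,w,u), (u,x,v), (v,t,s), (v,w,s), (v,w,u), (v,x,u), (w,u,x), (w,v,t), (w,v,x), (x,u,s), (x,u,x), (x,v,t), (x,v,w), (x,v,x).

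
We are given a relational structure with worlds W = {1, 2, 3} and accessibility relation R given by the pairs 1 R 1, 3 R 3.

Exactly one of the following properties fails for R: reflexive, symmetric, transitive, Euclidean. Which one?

reflexive

Reflexive: no — 2 is not related to itself.
Symmetric: yes — every pair in R has its reverse in R.
Transitive: yes — every two-step R-path is closed by a direct edge.
Euclidean: yes — any two successors of a common world are R-related.
Only reflexive fails.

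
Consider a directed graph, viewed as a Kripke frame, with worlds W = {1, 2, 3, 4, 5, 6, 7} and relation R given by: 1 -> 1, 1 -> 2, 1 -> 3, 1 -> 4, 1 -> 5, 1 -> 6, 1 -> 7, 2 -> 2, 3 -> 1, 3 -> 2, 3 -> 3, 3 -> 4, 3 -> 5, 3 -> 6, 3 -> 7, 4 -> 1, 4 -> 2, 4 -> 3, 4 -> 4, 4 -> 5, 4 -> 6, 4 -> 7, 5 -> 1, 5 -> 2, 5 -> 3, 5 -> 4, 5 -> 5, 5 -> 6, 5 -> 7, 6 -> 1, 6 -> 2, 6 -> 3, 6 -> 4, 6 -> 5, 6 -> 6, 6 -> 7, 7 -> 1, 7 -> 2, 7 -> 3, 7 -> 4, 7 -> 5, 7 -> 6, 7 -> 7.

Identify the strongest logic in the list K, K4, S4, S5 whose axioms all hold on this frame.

S4

Transitive (axiom 4): yes — every two-step R-path is closed by a direct edge.
Reflexive (axiom T): yes — every world is R-related to itself.
Euclidean (axiom 5): no — 1 R 2 and 1 R 3, but not 2 R 3.
So F validates K, K4, S4; S5 would additionally require R to be Euclidean. The strongest is S4.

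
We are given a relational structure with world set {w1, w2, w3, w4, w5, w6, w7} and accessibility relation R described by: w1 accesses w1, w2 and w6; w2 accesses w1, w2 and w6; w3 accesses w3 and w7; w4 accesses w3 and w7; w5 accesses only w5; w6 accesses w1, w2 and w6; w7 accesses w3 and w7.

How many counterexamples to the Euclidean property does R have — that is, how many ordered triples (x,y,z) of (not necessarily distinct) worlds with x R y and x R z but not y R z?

0

R is Euclidean; there are no such tuples.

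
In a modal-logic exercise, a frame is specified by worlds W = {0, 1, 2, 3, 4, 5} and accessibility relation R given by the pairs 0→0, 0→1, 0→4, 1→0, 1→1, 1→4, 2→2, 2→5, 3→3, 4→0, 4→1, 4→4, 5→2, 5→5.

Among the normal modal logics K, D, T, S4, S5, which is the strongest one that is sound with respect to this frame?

S5

Serial (axiom D): yes — every world has a successor (e.g. 0 R 0).
Reflexive (axiom T): yes — every world is R-related to itself.
Transitive (axiom 4): yes — every two-step R-path is closed by a direct edge.
Euclidean (axiom 5): yes — any two successors of a common world are R-related.
So F validates K, D, T, S4, S5. The strongest is S5.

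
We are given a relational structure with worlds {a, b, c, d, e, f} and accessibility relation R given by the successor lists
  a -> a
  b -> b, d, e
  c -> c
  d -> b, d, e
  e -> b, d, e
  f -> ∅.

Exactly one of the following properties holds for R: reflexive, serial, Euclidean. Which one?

Euclidean

Reflexive: no — f is not related to itself.
Serial: no — f has no R-successor.
Euclidean: yes — any two successors of a common world are R-related.
Only Euclidean holds.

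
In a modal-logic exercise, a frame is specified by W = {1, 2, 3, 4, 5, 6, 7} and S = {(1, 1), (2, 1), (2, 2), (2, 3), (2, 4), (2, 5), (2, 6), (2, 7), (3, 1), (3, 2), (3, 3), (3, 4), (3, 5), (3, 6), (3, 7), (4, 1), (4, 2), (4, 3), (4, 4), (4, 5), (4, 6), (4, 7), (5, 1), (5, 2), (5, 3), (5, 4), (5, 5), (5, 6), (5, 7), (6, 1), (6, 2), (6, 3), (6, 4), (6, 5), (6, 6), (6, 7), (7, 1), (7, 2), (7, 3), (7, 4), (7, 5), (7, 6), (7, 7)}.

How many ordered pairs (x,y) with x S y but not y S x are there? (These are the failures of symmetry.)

6

Enumerating: (2,1), (3,1), (4,1), (5,1), (6,1), (7,1).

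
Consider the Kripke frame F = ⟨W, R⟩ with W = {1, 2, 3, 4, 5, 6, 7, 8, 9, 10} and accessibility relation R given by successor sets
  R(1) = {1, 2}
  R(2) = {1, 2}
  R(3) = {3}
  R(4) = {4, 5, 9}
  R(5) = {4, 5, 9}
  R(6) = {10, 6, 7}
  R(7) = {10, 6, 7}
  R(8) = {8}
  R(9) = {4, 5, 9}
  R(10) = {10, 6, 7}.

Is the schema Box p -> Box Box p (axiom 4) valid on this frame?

Yes

By correspondence theory, 4 is valid on a frame iff R is transitive.
Transitive: yes — every two-step R-path is closed by a direct edge.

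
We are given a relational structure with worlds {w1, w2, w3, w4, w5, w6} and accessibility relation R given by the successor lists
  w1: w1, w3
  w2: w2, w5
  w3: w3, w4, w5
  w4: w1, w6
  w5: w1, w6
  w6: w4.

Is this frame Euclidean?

Euclidean: no — w3 R w4 and w3 R w5, but not w4 R w5.

No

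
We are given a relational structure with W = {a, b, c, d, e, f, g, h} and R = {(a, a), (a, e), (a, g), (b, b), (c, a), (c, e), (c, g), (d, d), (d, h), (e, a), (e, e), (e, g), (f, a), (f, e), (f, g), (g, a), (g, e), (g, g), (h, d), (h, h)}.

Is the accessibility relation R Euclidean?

Euclidean: yes — any two successors of a common world are R-related.

Yes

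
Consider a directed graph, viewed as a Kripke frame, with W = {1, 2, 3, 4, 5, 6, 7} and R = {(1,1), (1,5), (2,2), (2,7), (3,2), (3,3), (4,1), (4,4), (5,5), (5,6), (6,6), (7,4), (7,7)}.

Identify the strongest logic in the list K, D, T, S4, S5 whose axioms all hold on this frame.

Serial (axiom D): yes — every world has a successor (e.g. 1 R 1).
Reflexive (axiom T): yes — every world is R-related to itself.
Transitive (axiom 4): no — 1 R 5 and 5 R 6, but not 1 R 6.
Euclidean (axiom 5): no — 1 R 5 and 1 R 1, but not 5 R 1.
So F validates K, D, T; S4 would additionally require R to be transitive. The strongest is T.

T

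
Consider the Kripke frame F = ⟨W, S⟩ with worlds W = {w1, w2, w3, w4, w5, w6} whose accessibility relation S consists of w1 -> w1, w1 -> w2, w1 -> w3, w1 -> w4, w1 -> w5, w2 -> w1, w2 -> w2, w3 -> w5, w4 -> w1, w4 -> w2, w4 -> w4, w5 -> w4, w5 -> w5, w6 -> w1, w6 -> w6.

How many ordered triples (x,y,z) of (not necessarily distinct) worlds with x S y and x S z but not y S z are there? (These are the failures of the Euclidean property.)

15

Enumerating: (w1,w2,w3), (w1,w2,w4), (w1,w2,w5), (w1,w3,w1), (w1,w3,w2), (w1,w3,w3), (w1,w3,w4), (w1,w4,w3), (w1,w4,w5), (w1,w5,w1), (w1,w5,w2), (w1,w5,w3), (w4,w2,w4), (w5,w4,w5), (w6,w1,w6).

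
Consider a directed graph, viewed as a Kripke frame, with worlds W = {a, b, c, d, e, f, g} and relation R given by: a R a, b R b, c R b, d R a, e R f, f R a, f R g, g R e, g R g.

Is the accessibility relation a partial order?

Reflexive: no — c is not related to itself.
Transitive: no — e R f and f R a, but not e R a.
Antisymmetric: yes — no distinct pair is related both ways.
So R is not a partial order.

No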